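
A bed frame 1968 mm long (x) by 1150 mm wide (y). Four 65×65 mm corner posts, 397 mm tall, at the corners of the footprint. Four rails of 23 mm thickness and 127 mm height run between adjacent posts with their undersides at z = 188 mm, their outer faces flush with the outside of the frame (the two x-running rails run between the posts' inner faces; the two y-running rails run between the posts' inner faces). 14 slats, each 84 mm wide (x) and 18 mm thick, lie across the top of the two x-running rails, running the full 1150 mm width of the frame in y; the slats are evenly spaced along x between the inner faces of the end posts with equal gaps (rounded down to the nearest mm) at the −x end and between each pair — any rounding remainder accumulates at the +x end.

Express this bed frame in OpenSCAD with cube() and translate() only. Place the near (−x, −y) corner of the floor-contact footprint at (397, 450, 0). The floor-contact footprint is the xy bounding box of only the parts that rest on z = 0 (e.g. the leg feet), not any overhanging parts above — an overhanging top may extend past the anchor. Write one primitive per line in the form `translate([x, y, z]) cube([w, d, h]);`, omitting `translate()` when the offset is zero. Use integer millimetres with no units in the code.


translate([397, 450, 0]) cube([65, 65, 397]);
translate([397, 1535, 0]) cube([65, 65, 397]);
translate([2300, 450, 0]) cube([65, 65, 397]);
translate([2300, 1535, 0]) cube([65, 65, 397]);
translate([462, 450, 188]) cube([1838, 23, 127]);
translate([462, 1577, 188]) cube([1838, 23, 127]);
translate([397, 515, 188]) cube([23, 1020, 127]);
translate([2342, 515, 188]) cube([23, 1020, 127]);
translate([506, 450, 315]) cube([84, 1150, 18]);
translate([634, 450, 315]) cube([84, 1150, 18]);
translate([762, 450, 315]) cube([84, 1150, 18]);
translate([890, 450, 315]) cube([84, 1150, 18]);
translate([1018, 450, 315]) cube([84, 1150, 18]);
translate([1146, 450, 315]) cube([84, 1150, 18]);
translate([1274, 450, 315]) cube([84, 1150, 18]);
translate([1402, 450, 315]) cube([84, 1150, 18]);
translate([1530, 450, 315]) cube([84, 1150, 18]);
translate([1658, 450, 315]) cube([84, 1150, 18]);
translate([1786, 450, 315]) cube([84, 1150, 18]);
translate([1914, 450, 315]) cube([84, 1150, 18]);
translate([2042, 450, 315]) cube([84, 1150, 18]);
translate([2170, 450, 315]) cube([84, 1150, 18]);


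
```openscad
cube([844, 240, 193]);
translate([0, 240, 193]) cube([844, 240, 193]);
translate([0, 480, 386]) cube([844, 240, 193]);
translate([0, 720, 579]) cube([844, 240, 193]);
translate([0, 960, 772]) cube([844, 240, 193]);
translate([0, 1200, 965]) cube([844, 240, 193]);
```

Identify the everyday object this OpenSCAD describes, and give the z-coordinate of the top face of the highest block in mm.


A staircase. The total rise is 1158 mm.

6 identical blocks, each offset up and back from the previous — a staircase. Each step is 193 mm tall and there are 6 of them, so the total rise is 6 × 193 = 1158 mm.


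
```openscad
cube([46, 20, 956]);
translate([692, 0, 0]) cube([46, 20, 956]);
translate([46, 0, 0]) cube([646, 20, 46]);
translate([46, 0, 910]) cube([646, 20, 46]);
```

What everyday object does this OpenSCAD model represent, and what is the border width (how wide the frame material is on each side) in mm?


A picture frame. The border width is 46 mm.

Four thin pieces enclosing a rectangular opening — a picture frame. The two full-height stiles are 956 mm tall; the top rail sits at z = 910 and is 46 mm tall, so the border above the opening is 956 − 910 = 46 mm, matching the stile x-width.


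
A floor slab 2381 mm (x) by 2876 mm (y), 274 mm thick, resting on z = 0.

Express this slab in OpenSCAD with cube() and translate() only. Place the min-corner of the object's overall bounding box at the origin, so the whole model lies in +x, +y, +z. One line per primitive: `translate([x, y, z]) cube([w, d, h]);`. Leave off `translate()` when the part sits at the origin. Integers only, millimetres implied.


cube([2381, 2876, 274]);


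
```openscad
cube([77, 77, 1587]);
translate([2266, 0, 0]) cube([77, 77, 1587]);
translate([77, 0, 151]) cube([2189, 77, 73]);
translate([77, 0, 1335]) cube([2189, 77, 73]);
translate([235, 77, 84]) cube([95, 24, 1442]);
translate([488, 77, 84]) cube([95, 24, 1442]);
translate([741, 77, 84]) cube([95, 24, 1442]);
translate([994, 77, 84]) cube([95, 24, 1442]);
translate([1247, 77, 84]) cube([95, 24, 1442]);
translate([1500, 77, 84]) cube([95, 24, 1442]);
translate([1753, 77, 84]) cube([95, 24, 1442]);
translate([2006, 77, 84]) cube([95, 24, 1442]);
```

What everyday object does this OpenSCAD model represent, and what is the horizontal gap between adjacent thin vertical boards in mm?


A fence section. The picket gap is 158 mm.

Two posts, two rails, 8 pickets — a fence section. Span 2189 mm holds 8 pickets of 95 mm with 9 equal gaps: ⌊(2189 − 8·95) / 9⌋ = 158 mm.


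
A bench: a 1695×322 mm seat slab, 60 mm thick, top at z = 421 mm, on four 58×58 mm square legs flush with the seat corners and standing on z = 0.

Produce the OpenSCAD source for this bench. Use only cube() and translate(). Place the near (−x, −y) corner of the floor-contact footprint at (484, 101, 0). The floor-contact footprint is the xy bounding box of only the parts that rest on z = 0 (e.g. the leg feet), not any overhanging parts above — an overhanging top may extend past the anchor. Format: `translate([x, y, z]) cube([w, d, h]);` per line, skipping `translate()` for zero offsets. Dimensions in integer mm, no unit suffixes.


translate([484, 101, 361]) cube([1695, 322, 60]);
translate([484, 101, 0]) cube([58, 58, 361]);
translate([484, 365, 0]) cube([58, 58, 361]);
translate([2121, 101, 0]) cube([58, 58, 361]);
translate([2121, 365, 0]) cube([58, 58, 361]);


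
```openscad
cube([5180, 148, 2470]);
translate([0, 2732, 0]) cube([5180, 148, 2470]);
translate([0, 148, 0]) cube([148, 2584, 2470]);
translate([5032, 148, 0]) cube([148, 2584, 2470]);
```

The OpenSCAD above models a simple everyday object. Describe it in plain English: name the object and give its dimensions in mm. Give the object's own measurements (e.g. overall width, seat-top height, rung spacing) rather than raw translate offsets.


The wall frame of a small rectangular building: four walls, each 2470 mm tall and 148 mm thick, enclosing a footprint 5180 mm (x) by 2880 mm (y) outside-to-outside, with no floor or roof. The front and back walls (the −y and +y sides) span the full width; the two side walls fit between them.


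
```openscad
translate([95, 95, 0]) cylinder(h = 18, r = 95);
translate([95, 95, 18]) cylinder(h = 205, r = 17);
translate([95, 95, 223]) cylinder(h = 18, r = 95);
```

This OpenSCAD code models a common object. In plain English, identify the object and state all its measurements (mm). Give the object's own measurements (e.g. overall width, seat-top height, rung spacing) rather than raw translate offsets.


A spool: two coaxial disc flanges of radius 95 mm and thickness 18 mm, joined by a core cylinder of radius 17 mm and height 205 mm. The lower flange rests on z = 0 and the three cylinders share a vertical axis.


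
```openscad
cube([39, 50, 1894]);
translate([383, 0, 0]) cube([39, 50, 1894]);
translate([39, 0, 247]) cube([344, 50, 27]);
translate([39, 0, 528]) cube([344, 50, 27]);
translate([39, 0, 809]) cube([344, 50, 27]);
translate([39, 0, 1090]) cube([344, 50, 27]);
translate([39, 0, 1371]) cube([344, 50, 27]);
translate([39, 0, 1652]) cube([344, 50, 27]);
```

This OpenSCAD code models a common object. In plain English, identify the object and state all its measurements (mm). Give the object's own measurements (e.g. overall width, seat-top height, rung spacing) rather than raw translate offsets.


A straight ladder. Two 39×50 mm vertical rails, 1894 mm tall, stand 422 mm apart (outside-to-outside) with their front faces coplanar on the −y side. 6 rungs, each 50 mm deep and 27 mm tall, span between the inner faces of the rails, front faces flush with the rails. The lowest rung's underside is at z = 247 mm and rungs are spaced 281 mm apart (underside to underside).


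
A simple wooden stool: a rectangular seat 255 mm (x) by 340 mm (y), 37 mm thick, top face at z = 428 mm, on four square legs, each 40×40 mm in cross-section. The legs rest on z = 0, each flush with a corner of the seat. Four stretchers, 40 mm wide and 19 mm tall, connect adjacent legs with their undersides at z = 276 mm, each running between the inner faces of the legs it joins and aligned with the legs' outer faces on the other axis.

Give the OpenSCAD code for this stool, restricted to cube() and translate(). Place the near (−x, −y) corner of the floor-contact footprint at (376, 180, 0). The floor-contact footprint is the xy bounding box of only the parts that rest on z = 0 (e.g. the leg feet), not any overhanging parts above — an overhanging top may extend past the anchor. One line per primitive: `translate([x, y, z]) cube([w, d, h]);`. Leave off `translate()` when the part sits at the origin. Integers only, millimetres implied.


// leg_h = 428 - 37 = 391
// stretcher span = 255 - 2*40 = 175
translate([376, 180, 391]) cube([255, 340, 37]);
translate([376, 180, 0]) cube([40, 40, 391]);
translate([591, 180, 0]) cube([40, 40, 391]);
translate([376, 480, 0]) cube([40, 40, 391]);
translate([591, 480, 0]) cube([40, 40, 391]);
translate([416, 180, 276]) cube([175, 40, 19]);
translate([416, 480, 276]) cube([175, 40, 19]);
translate([376, 220, 276]) cube([40, 260, 19]);
translate([591, 220, 276]) cube([40, 260, 19]);


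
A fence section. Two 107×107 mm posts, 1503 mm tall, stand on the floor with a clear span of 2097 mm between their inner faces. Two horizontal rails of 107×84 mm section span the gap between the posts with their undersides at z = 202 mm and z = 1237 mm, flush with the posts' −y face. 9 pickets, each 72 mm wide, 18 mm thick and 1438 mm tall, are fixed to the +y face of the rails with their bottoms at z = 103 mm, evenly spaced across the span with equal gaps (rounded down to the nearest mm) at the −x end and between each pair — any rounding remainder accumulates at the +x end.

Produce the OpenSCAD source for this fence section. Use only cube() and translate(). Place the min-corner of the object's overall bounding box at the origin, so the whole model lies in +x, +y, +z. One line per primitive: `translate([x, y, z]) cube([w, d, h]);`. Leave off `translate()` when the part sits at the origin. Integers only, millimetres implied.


cube([107, 107, 1503]);
translate([2204, 0, 0]) cube([107, 107, 1503]);
translate([107, 0, 202]) cube([2097, 107, 84]);
translate([107, 0, 1237]) cube([2097, 107, 84]);
translate([251, 107, 103]) cube([72, 18, 1438]);
translate([467, 107, 103]) cube([72, 18, 1438]);
translate([683, 107, 103]) cube([72, 18, 1438]);
translate([899, 107, 103]) cube([72, 18, 1438]);
translate([1115, 107, 103]) cube([72, 18, 1438]);
translate([1331, 107, 103]) cube([72, 18, 1438]);
translate([1547, 107, 103]) cube([72, 18, 1438]);
translate([1763, 107, 103]) cube([72, 18, 1438]);
translate([1979, 107, 103]) cube([72, 18, 1438]);


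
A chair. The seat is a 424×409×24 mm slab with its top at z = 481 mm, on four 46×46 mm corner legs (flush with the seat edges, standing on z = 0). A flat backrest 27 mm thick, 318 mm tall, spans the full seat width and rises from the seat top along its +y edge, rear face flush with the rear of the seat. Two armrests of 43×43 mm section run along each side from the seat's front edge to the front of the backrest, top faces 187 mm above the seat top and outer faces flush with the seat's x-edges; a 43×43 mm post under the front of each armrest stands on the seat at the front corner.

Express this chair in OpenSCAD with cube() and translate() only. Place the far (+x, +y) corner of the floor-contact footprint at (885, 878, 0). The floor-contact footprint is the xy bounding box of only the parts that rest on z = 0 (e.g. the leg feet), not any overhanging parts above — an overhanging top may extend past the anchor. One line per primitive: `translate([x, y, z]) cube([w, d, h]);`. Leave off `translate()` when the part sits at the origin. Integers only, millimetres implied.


// leg_h = 481 - 24 = 457
// arm post h = 187 - 43 = 144
translate([461, 469, 457]) cube([424, 409, 24]);
translate([461, 469, 0]) cube([46, 46, 457]);
translate([839, 469, 0]) cube([46, 46, 457]);
translate([461, 832, 0]) cube([46, 46, 457]);
translate([839, 832, 0]) cube([46, 46, 457]);
translate([461, 851, 481]) cube([424, 27, 318]);
translate([461, 469, 625]) cube([43, 382, 43]);
translate([842, 469, 625]) cube([43, 382, 43]);
translate([461, 469, 481]) cube([43, 43, 144]);
translate([842, 469, 481]) cube([43, 43, 144]);


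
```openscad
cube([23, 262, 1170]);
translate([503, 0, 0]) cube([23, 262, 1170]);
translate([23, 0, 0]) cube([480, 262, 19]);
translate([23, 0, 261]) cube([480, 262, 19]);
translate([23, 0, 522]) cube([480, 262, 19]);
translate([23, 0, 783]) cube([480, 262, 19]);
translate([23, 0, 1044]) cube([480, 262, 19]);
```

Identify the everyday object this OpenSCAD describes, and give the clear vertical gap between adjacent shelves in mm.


A bookshelf. The clear shelf gap is 242 mm.

Two tall side panels with 5 horizontal boards between them — a bookshelf. The first two shelf undersides are at z = 0 and z = 261; with shelf thickness 19, the clear gap is 261 − 0 − 19 = 242 mm.


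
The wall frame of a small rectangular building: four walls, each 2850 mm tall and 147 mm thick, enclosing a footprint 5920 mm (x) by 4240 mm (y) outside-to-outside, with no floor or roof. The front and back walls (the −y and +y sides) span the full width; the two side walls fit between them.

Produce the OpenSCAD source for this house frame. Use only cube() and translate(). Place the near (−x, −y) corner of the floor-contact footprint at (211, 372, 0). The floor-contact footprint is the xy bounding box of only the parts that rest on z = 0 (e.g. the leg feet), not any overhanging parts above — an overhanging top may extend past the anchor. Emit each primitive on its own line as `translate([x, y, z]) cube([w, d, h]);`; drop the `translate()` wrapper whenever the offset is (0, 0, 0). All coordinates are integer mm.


translate([211, 372, 0]) cube([5920, 147, 2850]);
translate([211, 4465, 0]) cube([5920, 147, 2850]);
translate([211, 519, 0]) cube([147, 3946, 2850]);
translate([5984, 519, 0]) cube([147, 3946, 2850]);


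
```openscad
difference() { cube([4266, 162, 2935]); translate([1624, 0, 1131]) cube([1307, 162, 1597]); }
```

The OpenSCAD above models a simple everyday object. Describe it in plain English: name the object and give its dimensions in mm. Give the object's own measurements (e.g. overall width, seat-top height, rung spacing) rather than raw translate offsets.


A wall 4266 mm long (x), 162 mm thick (y), 2935 mm tall, with a rectangular window opening cut through it. The opening is 1307 mm wide and 1597 mm tall; its sill is at z = 1131 mm and its near (−x) edge is 1624 mm from the wall's −x end. The opening passes through the full wall thickness.


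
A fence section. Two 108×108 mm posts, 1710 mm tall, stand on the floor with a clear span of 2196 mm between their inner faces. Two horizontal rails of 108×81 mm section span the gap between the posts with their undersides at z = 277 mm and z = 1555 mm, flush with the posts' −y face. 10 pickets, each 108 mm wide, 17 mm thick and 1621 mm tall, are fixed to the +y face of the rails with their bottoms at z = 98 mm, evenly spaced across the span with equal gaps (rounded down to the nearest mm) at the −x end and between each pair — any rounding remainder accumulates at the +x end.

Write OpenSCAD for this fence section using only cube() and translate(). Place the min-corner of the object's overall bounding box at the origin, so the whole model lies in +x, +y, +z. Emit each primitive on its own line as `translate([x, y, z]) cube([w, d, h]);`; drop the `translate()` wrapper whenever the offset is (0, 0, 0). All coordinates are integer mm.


cube([108, 108, 1710]);
translate([2304, 0, 0]) cube([108, 108, 1710]);
translate([108, 0, 277]) cube([2196, 108, 81]);
translate([108, 0, 1555]) cube([2196, 108, 81]);
translate([209, 108, 98]) cube([108, 17, 1621]);
translate([418, 108, 98]) cube([108, 17, 1621]);
translate([627, 108, 98]) cube([108, 17, 1621]);
translate([836, 108, 98]) cube([108, 17, 1621]);
translate([1045, 108, 98]) cube([108, 17, 1621]);
translate([1254, 108, 98]) cube([108, 17, 1621]);
translate([1463, 108, 98]) cube([108, 17, 1621]);
translate([1672, 108, 98]) cube([108, 17, 1621]);
translate([1881, 108, 98]) cube([108, 17, 1621]);
translate([2090, 108, 98]) cube([108, 17, 1621]);


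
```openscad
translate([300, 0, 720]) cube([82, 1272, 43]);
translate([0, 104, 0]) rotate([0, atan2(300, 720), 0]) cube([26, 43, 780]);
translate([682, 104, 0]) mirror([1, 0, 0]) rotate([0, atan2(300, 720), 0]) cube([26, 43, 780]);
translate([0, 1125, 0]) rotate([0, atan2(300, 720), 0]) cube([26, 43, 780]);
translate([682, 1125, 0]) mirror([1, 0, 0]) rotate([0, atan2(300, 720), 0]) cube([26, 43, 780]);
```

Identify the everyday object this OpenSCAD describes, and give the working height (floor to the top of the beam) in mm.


A sawhorse. The overall height is 763 mm.

A beam across two mirrored pairs of raked legs — a sawhorse. The beam's underside is at z = 720 (matching the legs' vertical rise in atan2(300, 720)) and the beam is 43 mm tall, so its top is at 720 + 43 = 763 mm. The raked legs top out at the beam's underside, so that is the highest point.


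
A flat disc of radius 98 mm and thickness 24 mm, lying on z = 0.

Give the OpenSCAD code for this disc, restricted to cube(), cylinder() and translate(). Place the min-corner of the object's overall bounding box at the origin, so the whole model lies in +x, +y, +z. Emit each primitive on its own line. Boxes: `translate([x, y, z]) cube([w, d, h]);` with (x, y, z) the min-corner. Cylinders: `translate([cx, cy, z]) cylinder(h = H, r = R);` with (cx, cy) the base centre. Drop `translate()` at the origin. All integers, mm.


translate([98, 98, 0]) cylinder(h = 24, r = 98);


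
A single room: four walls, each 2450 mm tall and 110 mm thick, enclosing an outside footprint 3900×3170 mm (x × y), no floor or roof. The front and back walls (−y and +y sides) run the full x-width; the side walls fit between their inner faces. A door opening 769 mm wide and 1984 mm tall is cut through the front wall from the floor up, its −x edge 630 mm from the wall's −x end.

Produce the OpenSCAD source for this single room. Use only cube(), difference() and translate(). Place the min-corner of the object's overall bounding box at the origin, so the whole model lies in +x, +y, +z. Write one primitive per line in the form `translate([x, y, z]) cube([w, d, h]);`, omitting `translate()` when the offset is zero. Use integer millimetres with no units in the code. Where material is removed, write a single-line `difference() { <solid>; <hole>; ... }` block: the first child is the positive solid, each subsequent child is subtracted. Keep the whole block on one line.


difference() { cube([3900, 110, 2450]); translate([630, 0, 0]) cube([769, 110, 1984]); }
translate([0, 3060, 0]) cube([3900, 110, 2450]);
translate([0, 110, 0]) cube([110, 2950, 2450]);
translate([3790, 110, 0]) cube([110, 2950, 2450]);


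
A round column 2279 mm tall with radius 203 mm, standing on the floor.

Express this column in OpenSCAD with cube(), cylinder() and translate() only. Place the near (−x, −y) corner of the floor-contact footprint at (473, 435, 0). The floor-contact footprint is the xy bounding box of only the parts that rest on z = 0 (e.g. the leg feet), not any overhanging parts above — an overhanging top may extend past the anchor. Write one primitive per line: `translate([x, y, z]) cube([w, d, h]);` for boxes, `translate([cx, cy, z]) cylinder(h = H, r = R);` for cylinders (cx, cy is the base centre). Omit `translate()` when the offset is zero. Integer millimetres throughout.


translate([676, 638, 0]) cylinder(h = 2279, r = 203);


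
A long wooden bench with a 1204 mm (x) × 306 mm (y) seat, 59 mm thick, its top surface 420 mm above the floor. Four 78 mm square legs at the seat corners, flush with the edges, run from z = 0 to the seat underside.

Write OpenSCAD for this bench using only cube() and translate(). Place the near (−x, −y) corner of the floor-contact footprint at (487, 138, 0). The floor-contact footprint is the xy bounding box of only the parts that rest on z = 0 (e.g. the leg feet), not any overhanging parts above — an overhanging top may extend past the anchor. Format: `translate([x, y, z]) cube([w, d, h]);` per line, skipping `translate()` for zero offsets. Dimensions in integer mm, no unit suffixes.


translate([487, 138, 361]) cube([1204, 306, 59]);
translate([487, 138, 0]) cube([78, 78, 361]);
translate([487, 366, 0]) cube([78, 78, 361]);
translate([1613, 138, 0]) cube([78, 78, 361]);
translate([1613, 366, 0]) cube([78, 78, 361]);


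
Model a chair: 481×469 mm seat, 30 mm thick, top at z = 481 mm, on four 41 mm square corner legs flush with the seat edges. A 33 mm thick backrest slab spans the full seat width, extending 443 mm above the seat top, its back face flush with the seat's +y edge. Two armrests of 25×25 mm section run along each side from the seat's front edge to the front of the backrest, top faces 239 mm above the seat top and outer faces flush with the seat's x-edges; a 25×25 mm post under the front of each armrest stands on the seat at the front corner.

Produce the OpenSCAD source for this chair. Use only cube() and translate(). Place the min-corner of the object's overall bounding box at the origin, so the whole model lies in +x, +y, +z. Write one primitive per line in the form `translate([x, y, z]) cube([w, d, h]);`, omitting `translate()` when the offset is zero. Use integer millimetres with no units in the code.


translate([0, 0, 451]) cube([481, 469, 30]);
cube([41, 41, 451]);
translate([440, 0, 0]) cube([41, 41, 451]);
translate([0, 428, 0]) cube([41, 41, 451]);
translate([440, 428, 0]) cube([41, 41, 451]);
translate([0, 436, 481]) cube([481, 33, 443]);
translate([0, 0, 695]) cube([25, 436, 25]);
translate([456, 0, 695]) cube([25, 436, 25]);
translate([0, 0, 481]) cube([25, 25, 214]);
translate([456, 0, 481]) cube([25, 25, 214]);


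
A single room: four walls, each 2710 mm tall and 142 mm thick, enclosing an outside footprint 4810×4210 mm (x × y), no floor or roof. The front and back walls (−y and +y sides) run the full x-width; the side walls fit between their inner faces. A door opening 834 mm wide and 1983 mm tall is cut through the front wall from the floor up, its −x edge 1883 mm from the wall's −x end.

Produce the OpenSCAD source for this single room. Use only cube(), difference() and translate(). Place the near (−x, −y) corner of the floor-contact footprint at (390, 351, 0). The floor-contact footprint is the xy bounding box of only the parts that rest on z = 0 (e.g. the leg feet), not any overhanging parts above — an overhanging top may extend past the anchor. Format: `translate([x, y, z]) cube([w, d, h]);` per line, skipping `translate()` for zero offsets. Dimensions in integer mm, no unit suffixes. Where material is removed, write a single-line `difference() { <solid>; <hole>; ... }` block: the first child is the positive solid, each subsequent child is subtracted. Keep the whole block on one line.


difference() { translate([390, 351, 0]) cube([4810, 142, 2710]); translate([2273, 351, 0]) cube([834, 142, 1983]); }
translate([390, 4419, 0]) cube([4810, 142, 2710]);
translate([390, 493, 0]) cube([142, 3926, 2710]);
translate([5058, 493, 0]) cube([142, 3926, 2710]);


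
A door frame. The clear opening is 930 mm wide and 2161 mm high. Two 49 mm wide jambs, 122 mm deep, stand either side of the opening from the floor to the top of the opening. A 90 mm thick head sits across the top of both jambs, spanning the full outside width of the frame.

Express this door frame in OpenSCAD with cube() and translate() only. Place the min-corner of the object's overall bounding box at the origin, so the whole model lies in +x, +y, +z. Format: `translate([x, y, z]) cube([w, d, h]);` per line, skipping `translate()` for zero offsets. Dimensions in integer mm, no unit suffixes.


cube([49, 122, 2161]);
translate([979, 0, 0]) cube([49, 122, 2161]);
translate([0, 0, 2161]) cube([1028, 122, 90]);


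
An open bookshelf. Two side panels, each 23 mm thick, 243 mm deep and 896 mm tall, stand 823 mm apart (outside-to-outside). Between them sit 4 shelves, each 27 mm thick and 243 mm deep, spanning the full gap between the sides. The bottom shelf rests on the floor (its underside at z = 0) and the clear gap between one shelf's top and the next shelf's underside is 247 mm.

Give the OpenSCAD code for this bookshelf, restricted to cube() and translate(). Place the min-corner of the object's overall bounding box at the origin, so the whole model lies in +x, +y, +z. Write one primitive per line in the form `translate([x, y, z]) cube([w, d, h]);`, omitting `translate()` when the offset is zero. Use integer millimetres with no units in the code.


cube([23, 243, 896]);
translate([800, 0, 0]) cube([23, 243, 896]);
translate([23, 0, 0]) cube([777, 243, 27]);
translate([23, 0, 274]) cube([777, 243, 27]);
translate([23, 0, 548]) cube([777, 243, 27]);
translate([23, 0, 822]) cube([777, 243, 27]);


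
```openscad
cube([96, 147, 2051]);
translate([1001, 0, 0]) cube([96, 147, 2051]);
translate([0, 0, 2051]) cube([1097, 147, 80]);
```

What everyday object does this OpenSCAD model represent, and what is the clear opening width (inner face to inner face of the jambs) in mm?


A door frame. The clear opening width is 905 mm.

Two 2051 mm tall posts with a header on top — a door frame. The left jamb is 96 mm wide at x = 0; the right jamb starts at x = 1001. The clear opening is 1001 − 96 = 905 mm.


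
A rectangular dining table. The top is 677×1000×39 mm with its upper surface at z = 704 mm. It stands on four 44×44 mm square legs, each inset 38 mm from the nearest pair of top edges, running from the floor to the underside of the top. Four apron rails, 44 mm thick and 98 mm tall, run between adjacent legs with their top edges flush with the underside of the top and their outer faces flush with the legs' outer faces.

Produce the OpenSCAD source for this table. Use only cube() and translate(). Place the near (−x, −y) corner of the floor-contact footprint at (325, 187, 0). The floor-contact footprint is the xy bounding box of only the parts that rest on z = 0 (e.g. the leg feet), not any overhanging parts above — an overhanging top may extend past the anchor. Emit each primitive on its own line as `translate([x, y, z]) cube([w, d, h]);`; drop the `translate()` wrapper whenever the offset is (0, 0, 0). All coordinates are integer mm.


translate([287, 149, 665]) cube([677, 1000, 39]);
translate([325, 187, 0]) cube([44, 44, 665]);
translate([882, 187, 0]) cube([44, 44, 665]);
translate([325, 1067, 0]) cube([44, 44, 665]);
translate([882, 1067, 0]) cube([44, 44, 665]);
translate([369, 187, 567]) cube([513, 44, 98]);
translate([369, 1067, 567]) cube([513, 44, 98]);
translate([325, 231, 567]) cube([44, 836, 98]);
translate([882, 231, 567]) cube([44, 836, 98]);


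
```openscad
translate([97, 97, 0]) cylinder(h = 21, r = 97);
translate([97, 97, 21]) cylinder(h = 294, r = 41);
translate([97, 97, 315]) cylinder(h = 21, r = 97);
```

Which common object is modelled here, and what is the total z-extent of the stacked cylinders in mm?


A spool. The overall height is 336 mm.

Three coaxial cylinders, large–small–large — a spool. Two 21 mm flanges and a 294 mm core give 21 + 294 + 21 = 336 mm.


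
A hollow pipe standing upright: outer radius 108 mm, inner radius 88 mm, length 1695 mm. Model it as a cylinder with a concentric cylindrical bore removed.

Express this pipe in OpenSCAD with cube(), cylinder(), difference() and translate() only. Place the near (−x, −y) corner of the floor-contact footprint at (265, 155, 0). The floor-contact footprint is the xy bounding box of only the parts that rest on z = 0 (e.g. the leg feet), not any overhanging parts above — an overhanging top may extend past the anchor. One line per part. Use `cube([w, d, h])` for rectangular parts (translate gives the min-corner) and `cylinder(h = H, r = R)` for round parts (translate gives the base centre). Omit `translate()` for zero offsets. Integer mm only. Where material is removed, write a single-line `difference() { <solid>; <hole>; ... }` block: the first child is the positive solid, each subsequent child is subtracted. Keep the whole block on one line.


difference() { translate([373, 263, 0]) cylinder(h = 1695, r = 108); translate([373, 263, 0]) cylinder(h = 1695, r = 88); }


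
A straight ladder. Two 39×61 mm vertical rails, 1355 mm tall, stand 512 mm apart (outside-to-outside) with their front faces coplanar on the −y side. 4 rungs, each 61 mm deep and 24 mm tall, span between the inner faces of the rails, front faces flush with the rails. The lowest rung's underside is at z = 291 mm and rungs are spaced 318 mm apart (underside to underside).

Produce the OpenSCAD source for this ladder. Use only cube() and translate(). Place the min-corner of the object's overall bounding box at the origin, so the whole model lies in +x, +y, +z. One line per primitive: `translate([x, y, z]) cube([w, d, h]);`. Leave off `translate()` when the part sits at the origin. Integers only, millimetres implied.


cube([39, 61, 1355]);
translate([473, 0, 0]) cube([39, 61, 1355]);
translate([39, 0, 291]) cube([434, 61, 24]);
translate([39, 0, 609]) cube([434, 61, 24]);
translate([39, 0, 927]) cube([434, 61, 24]);
translate([39, 0, 1245]) cube([434, 61, 24]);


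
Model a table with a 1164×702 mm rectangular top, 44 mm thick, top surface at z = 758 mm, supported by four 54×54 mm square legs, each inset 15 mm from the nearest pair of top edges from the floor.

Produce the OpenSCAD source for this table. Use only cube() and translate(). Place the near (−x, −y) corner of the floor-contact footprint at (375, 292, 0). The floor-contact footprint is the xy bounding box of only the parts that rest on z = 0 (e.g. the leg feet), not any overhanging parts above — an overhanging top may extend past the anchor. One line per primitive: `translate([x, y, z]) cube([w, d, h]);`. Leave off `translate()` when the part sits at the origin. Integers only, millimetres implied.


// leg_h = 758 - 44 = 714
translate([360, 277, 714]) cube([1164, 702, 44]);
translate([375, 292, 0]) cube([54, 54, 714]);
translate([1455, 292, 0]) cube([54, 54, 714]);
translate([375, 910, 0]) cube([54, 54, 714]);
translate([1455, 910, 0]) cube([54, 54, 714]);


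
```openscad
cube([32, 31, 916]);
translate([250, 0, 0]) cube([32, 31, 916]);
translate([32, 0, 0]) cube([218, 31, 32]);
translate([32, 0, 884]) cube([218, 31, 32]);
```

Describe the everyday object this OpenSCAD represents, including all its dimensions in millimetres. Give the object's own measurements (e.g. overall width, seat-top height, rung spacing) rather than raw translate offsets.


A rectangular picture frame lying in the x–z plane (depth along y). The opening is 218 mm wide (x) by 852 mm tall (z), surrounded by a border 32 mm wide on all four sides. The frame is 31 mm deep and is made of two full-height vertical stiles with two horizontal rails fitted between them.


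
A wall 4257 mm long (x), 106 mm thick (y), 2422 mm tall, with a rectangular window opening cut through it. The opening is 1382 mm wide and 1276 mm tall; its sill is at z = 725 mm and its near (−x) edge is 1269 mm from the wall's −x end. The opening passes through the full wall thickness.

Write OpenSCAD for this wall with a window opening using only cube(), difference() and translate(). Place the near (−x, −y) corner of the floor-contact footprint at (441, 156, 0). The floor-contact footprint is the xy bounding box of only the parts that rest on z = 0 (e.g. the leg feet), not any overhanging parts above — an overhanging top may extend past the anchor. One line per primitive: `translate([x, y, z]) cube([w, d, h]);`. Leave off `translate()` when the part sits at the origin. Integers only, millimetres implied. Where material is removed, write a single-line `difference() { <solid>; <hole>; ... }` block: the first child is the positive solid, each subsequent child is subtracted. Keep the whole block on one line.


difference() { translate([441, 156, 0]) cube([4257, 106, 2422]); translate([1710, 156, 725]) cube([1382, 106, 1276]); }


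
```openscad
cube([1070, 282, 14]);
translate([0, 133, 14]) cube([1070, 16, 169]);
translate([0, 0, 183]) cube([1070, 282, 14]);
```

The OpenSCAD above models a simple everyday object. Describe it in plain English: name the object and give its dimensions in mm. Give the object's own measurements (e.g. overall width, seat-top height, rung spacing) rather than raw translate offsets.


An I-beam lying along x, 1070 mm long. Overall section height 197 mm. Two flanges 282 mm wide (y) and 14 mm thick, one on the floor and one at the top; a web 16 mm thick runs between them, centred on the flange width.


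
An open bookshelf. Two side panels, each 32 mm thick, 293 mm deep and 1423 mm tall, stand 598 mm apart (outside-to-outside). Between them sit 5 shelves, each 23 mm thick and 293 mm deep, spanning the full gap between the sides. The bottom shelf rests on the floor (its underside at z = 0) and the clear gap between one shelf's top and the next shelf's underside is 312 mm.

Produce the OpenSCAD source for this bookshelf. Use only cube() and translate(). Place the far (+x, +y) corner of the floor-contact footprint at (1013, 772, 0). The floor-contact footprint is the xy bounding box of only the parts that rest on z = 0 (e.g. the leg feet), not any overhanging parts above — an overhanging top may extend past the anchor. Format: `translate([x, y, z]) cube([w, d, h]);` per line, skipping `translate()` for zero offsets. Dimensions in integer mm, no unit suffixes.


translate([415, 479, 0]) cube([32, 293, 1423]);
translate([981, 479, 0]) cube([32, 293, 1423]);
translate([447, 479, 0]) cube([534, 293, 23]);
translate([447, 479, 335]) cube([534, 293, 23]);
translate([447, 479, 670]) cube([534, 293, 23]);
translate([447, 479, 1005]) cube([534, 293, 23]);
translate([447, 479, 1340]) cube([534, 293, 23]);


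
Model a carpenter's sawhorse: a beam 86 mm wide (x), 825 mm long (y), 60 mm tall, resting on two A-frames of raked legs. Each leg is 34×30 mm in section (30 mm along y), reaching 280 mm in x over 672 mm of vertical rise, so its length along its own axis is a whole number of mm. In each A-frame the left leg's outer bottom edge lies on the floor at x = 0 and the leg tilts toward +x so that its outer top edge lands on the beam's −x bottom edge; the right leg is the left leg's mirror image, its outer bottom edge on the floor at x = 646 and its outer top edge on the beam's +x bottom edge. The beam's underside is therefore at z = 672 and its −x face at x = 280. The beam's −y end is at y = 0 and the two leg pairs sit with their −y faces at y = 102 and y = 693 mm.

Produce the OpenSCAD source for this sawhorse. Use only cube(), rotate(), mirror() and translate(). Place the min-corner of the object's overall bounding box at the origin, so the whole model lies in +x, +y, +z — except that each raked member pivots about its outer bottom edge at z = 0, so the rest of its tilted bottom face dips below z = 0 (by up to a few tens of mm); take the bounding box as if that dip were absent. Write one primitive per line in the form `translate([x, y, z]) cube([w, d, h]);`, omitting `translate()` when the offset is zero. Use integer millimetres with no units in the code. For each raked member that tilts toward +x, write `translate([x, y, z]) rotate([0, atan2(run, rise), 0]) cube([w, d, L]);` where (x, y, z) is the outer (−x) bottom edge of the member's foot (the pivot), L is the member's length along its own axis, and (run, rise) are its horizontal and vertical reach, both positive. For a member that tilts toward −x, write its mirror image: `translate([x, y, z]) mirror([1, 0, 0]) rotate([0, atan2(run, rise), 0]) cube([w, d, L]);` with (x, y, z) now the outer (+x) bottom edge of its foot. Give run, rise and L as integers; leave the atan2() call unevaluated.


translate([280, 0, 672]) cube([86, 825, 60]);
translate([0, 102, 0]) rotate([0, atan2(280, 672), 0]) cube([34, 30, 728]);
translate([646, 102, 0]) mirror([1, 0, 0]) rotate([0, atan2(280, 672), 0]) cube([34, 30, 728]);
translate([0, 693, 0]) rotate([0, atan2(280, 672), 0]) cube([34, 30, 728]);
translate([646, 693, 0]) mirror([1, 0, 0]) rotate([0, atan2(280, 672), 0]) cube([34, 30, 728]);


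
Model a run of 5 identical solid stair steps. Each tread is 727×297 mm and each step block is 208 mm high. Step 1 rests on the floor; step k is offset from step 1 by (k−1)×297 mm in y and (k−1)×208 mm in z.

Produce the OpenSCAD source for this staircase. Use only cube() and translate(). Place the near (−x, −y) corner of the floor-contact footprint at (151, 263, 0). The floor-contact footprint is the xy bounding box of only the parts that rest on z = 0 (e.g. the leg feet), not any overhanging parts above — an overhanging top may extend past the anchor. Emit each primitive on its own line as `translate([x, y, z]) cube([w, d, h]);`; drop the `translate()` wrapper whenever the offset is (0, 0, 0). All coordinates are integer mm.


translate([151, 263, 0]) cube([727, 297, 208]);
translate([151, 560, 208]) cube([727, 297, 208]);
translate([151, 857, 416]) cube([727, 297, 208]);
translate([151, 1154, 624]) cube([727, 297, 208]);
translate([151, 1451, 832]) cube([727, 297, 208]);


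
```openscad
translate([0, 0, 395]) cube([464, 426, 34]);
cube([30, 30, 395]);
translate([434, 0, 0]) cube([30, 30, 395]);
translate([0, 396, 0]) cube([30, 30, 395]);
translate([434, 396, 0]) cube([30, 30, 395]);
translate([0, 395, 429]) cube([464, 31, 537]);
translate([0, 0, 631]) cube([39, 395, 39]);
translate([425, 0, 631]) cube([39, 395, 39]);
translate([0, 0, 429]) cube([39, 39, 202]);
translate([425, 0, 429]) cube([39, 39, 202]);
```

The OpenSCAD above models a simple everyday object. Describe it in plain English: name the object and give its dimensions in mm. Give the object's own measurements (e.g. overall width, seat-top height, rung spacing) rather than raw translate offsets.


A chair. The seat is a 464×426×34 mm slab with its top at z = 429 mm, on four 30×30 mm corner legs (flush with the seat edges, standing on z = 0). A flat backrest 31 mm thick, 537 mm tall, spans the full seat width and rises from the seat top along its +y edge, rear face flush with the rear of the seat. Two armrests of 39×39 mm section run along each side from the seat's front edge to the front of the backrest, top faces 241 mm above the seat top and outer faces flush with the seat's x-edges; a 39×39 mm post under the front of each armrest stands on the seat at the front corner.


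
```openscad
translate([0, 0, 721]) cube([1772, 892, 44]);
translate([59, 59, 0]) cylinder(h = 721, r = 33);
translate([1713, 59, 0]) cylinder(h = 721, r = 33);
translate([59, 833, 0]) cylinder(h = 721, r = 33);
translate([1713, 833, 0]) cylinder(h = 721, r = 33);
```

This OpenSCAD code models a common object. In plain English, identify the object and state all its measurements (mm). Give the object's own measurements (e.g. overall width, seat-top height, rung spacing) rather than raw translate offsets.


A rectangular dining table. The top is 1772×892×44 mm with its upper surface at z = 765 mm. It stands on four round legs of 66 mm diameter, each leg's bounding box inset 26 mm from the nearest pair of top edges, running from the floor to the underside of the top.


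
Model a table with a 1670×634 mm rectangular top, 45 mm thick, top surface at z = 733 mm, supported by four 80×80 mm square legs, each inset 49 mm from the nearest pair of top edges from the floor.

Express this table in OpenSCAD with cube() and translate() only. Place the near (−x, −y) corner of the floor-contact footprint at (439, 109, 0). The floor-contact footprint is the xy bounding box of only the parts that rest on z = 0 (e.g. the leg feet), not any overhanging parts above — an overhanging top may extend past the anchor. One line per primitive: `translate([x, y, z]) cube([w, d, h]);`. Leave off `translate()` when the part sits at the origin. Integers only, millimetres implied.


translate([390, 60, 688]) cube([1670, 634, 45]);
translate([439, 109, 0]) cube([80, 80, 688]);
translate([1931, 109, 0]) cube([80, 80, 688]);
translate([439, 565, 0]) cube([80, 80, 688]);
translate([1931, 565, 0]) cube([80, 80, 688]);
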